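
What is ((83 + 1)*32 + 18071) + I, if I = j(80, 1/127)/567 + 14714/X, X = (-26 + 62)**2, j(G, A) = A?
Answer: 1329468781/64008 ≈ 20770.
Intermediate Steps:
X = 1296 (X = 36**2 = 1296)
I = 726709/64008 (I = 1/(127*567) + 14714/1296 = (1/127)*(1/567) + 14714*(1/1296) = 1/72009 + 7357/648 = 726709/64008 ≈ 11.353)
((83 + 1)*32 + 18071) + I = ((83 + 1)*32 + 18071) + 726709/64008 = (84*32 + 18071) + 726709/64008 = (2688 + 18071) + 726709/64008 = 20759 + 726709/64008 = 1329468781/64008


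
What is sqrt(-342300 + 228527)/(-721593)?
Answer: -I*sqrt(113773)/721593 ≈ -0.00046744*I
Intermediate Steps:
sqrt(-342300 + 228527)/(-721593) = sqrt(-113773)*(-1/721593) = (I*sqrt(113773))*(-1/721593) = -I*sqrt(113773)/721593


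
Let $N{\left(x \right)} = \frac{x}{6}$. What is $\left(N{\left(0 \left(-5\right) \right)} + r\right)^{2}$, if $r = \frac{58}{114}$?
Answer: $\frac{841}{3249} \approx 0.25885$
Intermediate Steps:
$N{\left(x \right)} = \frac{x}{6}$ ($N{\left(x \right)} = x \frac{1}{6} = \frac{x}{6}$)
$r = \frac{29}{57}$ ($r = 58 \cdot \frac{1}{114} = \frac{29}{57} \approx 0.50877$)
$\left(N{\left(0 \left(-5\right) \right)} + r\right)^{2} = \left(\frac{0 \left(-5\right)}{6} + \frac{29}{57}\right)^{2} = \left(\frac{1}{6} \cdot 0 + \frac{29}{57}\right)^{2} = \left(0 + \frac{29}{57}\right)^{2} = \left(\frac{29}{57}\right)^{2} = \frac{841}{3249}$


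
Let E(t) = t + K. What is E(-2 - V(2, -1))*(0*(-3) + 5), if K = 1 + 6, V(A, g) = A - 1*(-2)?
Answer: 5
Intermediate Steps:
V(A, g) = 2 + A (V(A, g) = A + 2 = 2 + A)
K = 7
E(t) = 7 + t (E(t) = t + 7 = 7 + t)
E(-2 - V(2, -1))*(0*(-3) + 5) = (7 + (-2 - (2 + 2)))*(0*(-3) + 5) = (7 + (-2 - 1*4))*(0 + 5) = (7 + (-2 - 4))*5 = (7 - 6)*5 = 1*5 = 5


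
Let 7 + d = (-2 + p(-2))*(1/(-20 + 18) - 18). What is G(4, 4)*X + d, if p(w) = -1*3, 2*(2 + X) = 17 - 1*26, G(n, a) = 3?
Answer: 66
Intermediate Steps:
X = -13/2 (X = -2 + (17 - 1*26)/2 = -2 + (17 - 26)/2 = -2 + (½)*(-9) = -2 - 9/2 = -13/2 ≈ -6.5000)
p(w) = -3
d = 171/2 (d = -7 + (-2 - 3)*(1/(-20 + 18) - 18) = -7 - 5*(1/(-2) - 18) = -7 - 5*(-½ - 18) = -7 - 5*(-37/2) = -7 + 185/2 = 171/2 ≈ 85.500)
G(4, 4)*X + d = 3*(-13/2) + 171/2 = -39/2 + 171/2 = 66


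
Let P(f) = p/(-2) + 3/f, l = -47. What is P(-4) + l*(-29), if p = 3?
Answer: 5443/4 ≈ 1360.8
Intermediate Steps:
P(f) = -3/2 + 3/f (P(f) = 3/(-2) + 3/f = 3*(-½) + 3/f = -3/2 + 3/f)
P(-4) + l*(-29) = (-3/2 + 3/(-4)) - 47*(-29) = (-3/2 + 3*(-¼)) + 1363 = (-3/2 - ¾) + 1363 = -9/4 + 1363 = 5443/4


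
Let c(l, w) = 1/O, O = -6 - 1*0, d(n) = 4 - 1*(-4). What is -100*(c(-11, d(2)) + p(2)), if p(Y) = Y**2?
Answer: -1150/3 ≈ -383.33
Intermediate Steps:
d(n) = 8 (d(n) = 4 + 4 = 8)
O = -6 (O = -6 + 0 = -6)
c(l, w) = -1/6 (c(l, w) = 1/(-6) = -1/6)
-100*(c(-11, d(2)) + p(2)) = -100*(-1/6 + 2**2) = -100*(-1/6 + 4) = -100*23/6 = -1150/3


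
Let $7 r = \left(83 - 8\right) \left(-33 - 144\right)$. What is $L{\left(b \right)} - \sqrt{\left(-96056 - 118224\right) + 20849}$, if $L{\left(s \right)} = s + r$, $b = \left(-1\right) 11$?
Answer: $- \frac{13352}{7} - i \sqrt{193431} \approx -1907.4 - 439.81 i$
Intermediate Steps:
$r = - \frac{13275}{7}$ ($r = \frac{\left(83 - 8\right) \left(-33 - 144\right)}{7} = \frac{75 \left(-177\right)}{7} = \frac{1}{7} \left(-13275\right) = - \frac{13275}{7} \approx -1896.4$)
$b = -11$
$L{\left(s \right)} = - \frac{13275}{7} + s$ ($L{\left(s \right)} = s - \frac{13275}{7} = - \frac{13275}{7} + s$)
$L{\left(b \right)} - \sqrt{\left(-96056 - 118224\right) + 20849} = \left(- \frac{13275}{7} - 11\right) - \sqrt{\left(-96056 - 118224\right) + 20849} = - \frac{13352}{7} - \sqrt{\left(-96056 - 118224\right) + 20849} = - \frac{13352}{7} - \sqrt{-214280 + 20849} = - \frac{13352}{7} - \sqrt{-193431} = - \frac{13352}{7} - i \sqrt{193431}$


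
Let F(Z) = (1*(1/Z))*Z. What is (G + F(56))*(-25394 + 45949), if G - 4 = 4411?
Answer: 90770880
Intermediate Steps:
G = 4415 (G = 4 + 4411 = 4415)
F(Z) = 1 (F(Z) = (1/Z)*Z = Z/Z = 1)
(G + F(56))*(-25394 + 45949) = (4415 + 1)*(-25394 + 45949) = 4416*20555 = 90770880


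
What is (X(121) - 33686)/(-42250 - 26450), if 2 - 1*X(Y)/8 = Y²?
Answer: 25133/11450 ≈ 2.1950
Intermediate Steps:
X(Y) = 16 - 8*Y²
(X(121) - 33686)/(-42250 - 26450) = ((16 - 8*121²) - 33686)/(-42250 - 26450) = ((16 - 8*14641) - 33686)/(-68700) = ((16 - 117128) - 33686)*(-1/68700) = (-117112 - 33686)*(-1/68700) = -150798*(-1/68700) = 25133/11450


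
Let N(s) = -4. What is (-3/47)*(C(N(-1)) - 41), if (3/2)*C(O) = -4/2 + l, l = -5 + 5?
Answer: 127/47 ≈ 2.7021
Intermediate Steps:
l = 0
C(O) = -4/3 (C(O) = 2*(-4/2 + 0)/3 = 2*(-4*½ + 0)/3 = 2*(-2 + 0)/3 = (⅔)*(-2) = -4/3)
(-3/47)*(C(N(-1)) - 41) = (-3/47)*(-4/3 - 41) = -3*1/47*(-127/3) = -3/47*(-127/3) = 127/47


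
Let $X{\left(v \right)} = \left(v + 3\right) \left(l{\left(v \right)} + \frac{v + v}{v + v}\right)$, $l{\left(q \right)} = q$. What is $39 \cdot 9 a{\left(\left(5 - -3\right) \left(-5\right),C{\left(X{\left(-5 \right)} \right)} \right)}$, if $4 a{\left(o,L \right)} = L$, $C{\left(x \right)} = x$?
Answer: $702$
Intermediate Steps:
$X{\left(v \right)} = \left(1 + v\right) \left(3 + v\right)$ ($X{\left(v \right)} = \left(v + 3\right) \left(v + \frac{v + v}{v + v}\right) = \left(3 + v\right) \left(v + \frac{2 v}{2 v}\right) = \left(3 + v\right) \left(v + 2 v \frac{1}{2 v}\right) = \left(3 + v\right) \left(v + 1\right) = \left(3 + v\right) \left(1 + v\right) = \left(1 + v\right) \left(3 + v\right)$)
$a{\left(o,L \right)} = \frac{L}{4}$
$39 \cdot 9 a{\left(\left(5 - -3\right) \left(-5\right),C{\left(X{\left(-5 \right)} \right)} \right)} = 39 \cdot 9 \frac{3 + \left(-5\right)^{2} + 4 \left(-5\right)}{4} = 351 \frac{3 + 25 - 20}{4} = 351 \cdot \frac{1}{4} \cdot 8 = 351 \cdot 2 = 702$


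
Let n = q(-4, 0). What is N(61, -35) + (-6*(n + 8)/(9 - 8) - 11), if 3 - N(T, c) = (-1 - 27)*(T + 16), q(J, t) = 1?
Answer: 2094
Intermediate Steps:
n = 1
N(T, c) = 451 + 28*T (N(T, c) = 3 - (-1 - 27)*(T + 16) = 3 - (-28)*(16 + T) = 3 - (-448 - 28*T) = 3 + (448 + 28*T) = 451 + 28*T)
N(61, -35) + (-6*(n + 8)/(9 - 8) - 11) = (451 + 28*61) + (-6*(1 + 8)/(9 - 8) - 11) = (451 + 1708) + (-54/1 - 11) = 2159 + (-54 - 11) = 2159 - 65 = 2094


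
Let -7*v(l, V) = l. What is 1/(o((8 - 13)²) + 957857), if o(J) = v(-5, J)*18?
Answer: 7/6705089 ≈ 1.0440e-6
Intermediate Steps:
v(l, V) = -l/7
o(J) = 90/7 (o(J) = -⅐*(-5)*18 = (5/7)*18 = 90/7)
1/(o((8 - 13)²) + 957857) = 1/(90/7 + 957857) = 1/(6705089/7) = 7/6705089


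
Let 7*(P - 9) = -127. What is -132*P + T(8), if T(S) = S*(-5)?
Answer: 8168/7 ≈ 1166.9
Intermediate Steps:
P = -64/7 (P = 9 + (⅐)*(-127) = 9 - 127/7 = -64/7 ≈ -9.1429)
T(S) = -5*S
-132*P + T(8) = -132*(-64/7) - 5*8 = 8448/7 - 40 = 8168/7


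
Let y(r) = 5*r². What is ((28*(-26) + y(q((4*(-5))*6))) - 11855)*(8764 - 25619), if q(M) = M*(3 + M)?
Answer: -16612210753535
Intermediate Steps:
((28*(-26) + y(q((4*(-5))*6))) - 11855)*(8764 - 25619) = ((28*(-26) + 5*(((4*(-5))*6)*(3 + (4*(-5))*6))²) - 11855)*(8764 - 25619) = ((-728 + 5*((-20*6)*(3 - 20*6))²) - 11855)*(-16855) = ((-728 + 5*(-120*(3 - 120))²) - 11855)*(-16855) = ((-728 + 5*(-120*(-117))²) - 11855)*(-16855) = ((-728 + 5*14040²) - 11855)*(-16855) = ((-728 + 5*197121600) - 11855)*(-16855) = ((-728 + 985608000) - 11855)*(-16855) = (985607272 - 11855)*(-16855) = 985595417*(-16855) = -16612210753535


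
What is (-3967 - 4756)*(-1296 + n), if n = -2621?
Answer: 34167991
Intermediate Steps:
(-3967 - 4756)*(-1296 + n) = (-3967 - 4756)*(-1296 - 2621) = -8723*(-3917) = 34167991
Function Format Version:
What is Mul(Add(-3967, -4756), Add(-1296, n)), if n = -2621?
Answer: 34167991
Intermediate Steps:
Mul(Add(-3967, -4756), Add(-1296, n)) = Mul(Add(-3967, -4756), Add(-1296, -2621)) = Mul(-8723, -3917) = 34167991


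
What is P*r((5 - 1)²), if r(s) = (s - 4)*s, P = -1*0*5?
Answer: 0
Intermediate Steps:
P = 0 (P = 0*5 = 0)
r(s) = s*(-4 + s) (r(s) = (-4 + s)*s = s*(-4 + s))
P*r((5 - 1)²) = 0*((5 - 1)²*(-4 + (5 - 1)²)) = 0*(4²*(-4 + 4²)) = 0*(16*(-4 + 16)) = 0*(16*12) = 0*192 = 0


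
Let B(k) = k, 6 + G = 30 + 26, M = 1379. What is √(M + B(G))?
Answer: √1429 ≈ 37.802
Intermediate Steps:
G = 50 (G = -6 + (30 + 26) = -6 + 56 = 50)
√(M + B(G)) = √(1379 + 50) = √1429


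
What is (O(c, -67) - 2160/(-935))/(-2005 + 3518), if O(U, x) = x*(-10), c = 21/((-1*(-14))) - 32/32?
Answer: 125722/282931 ≈ 0.44436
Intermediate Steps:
c = ½ (c = 21/14 - 32*1/32 = 21*(1/14) - 1 = 3/2 - 1 = ½ ≈ 0.50000)
O(U, x) = -10*x
(O(c, -67) - 2160/(-935))/(-2005 + 3518) = (-10*(-67) - 2160/(-935))/(-2005 + 3518) = (670 - 2160*(-1/935))/1513 = (670 + 432/187)*(1/1513) = (125722/187)*(1/1513) = 125722/282931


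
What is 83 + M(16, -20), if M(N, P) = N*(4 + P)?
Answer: -173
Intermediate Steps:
83 + M(16, -20) = 83 + 16*(4 - 20) = 83 + 16*(-16) = 83 - 256 = -173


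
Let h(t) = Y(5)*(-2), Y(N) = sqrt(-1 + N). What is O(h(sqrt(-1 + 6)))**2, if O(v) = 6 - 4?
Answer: 4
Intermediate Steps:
h(t) = -4 (h(t) = sqrt(-1 + 5)*(-2) = sqrt(4)*(-2) = 2*(-2) = -4)
O(v) = 2
O(h(sqrt(-1 + 6)))**2 = 2**2 = 4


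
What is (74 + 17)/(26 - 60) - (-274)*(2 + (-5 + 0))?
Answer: -28039/34 ≈ -824.68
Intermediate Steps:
(74 + 17)/(26 - 60) - (-274)*(2 + (-5 + 0)) = 91/(-34) - (-274)*(2 - 5) = 91*(-1/34) - (-274)*(-3) = -91/34 - 137*6 = -91/34 - 822 = -28039/34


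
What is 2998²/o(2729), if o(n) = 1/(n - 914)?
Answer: 16313227260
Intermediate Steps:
o(n) = 1/(-914 + n)
2998²/o(2729) = 2998²/(1/(-914 + 2729)) = 8988004/(1/1815) = 8988004*1815 = 16313227260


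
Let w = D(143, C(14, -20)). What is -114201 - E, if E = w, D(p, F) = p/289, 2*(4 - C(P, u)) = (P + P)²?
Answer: -33004232/289 ≈ -1.1420e+5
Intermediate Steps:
C(P, u) = 4 - 2*P² (C(P, u) = 4 - (P + P)²/2 = 4 - 4*P²/2 = 4 - 2*P²)
D(p, F) = p/289 (D(p, F) = p*(1/289) = p/289)
w = 143/289 (w = (1/289)*143 = 143/289 ≈ 0.49481)
E = 143/289 ≈ 0.49481
-114201 - E = -114201 - 1*143/289 = -114201 - 143/289 = -33004232/289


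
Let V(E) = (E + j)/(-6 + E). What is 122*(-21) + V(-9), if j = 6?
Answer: -12809/5 ≈ -2561.8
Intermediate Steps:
V(E) = (6 + E)/(-6 + E) (V(E) = (E + 6)/(-6 + E) = (6 + E)/(-6 + E))
122*(-21) + V(-9) = 122*(-21) + (6 - 9)/(-6 - 9) = -2562 - 3/(-15) = -2562 - 1/15*(-3) = -2562 + ⅕ = -12809/5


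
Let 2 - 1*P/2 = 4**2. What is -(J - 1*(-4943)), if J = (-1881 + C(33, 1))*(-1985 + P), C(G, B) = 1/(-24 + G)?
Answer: -11373517/3 ≈ -3.7912e+6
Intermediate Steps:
P = -28 (P = 4 - 2*4**2 = 4 - 2*16 = 4 - 32 = -28)
J = 11358688/3 (J = (-1881 + 1/(-24 + 33))*(-1985 - 28) = (-1881 + 1/9)*(-2013) = -16928/9*(-2013) = 11358688/3 ≈ 3.7862e+6)
-(J - 1*(-4943)) = -(11358688/3 - 1*(-4943)) = -(11358688/3 + 4943) = -1*11373517/3 = -11373517/3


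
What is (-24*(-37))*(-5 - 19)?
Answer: -21312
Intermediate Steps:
(-24*(-37))*(-5 - 19) = 888*(-24) = -21312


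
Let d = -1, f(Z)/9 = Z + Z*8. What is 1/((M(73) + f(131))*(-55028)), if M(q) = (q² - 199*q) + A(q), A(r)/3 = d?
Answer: -1/77589480 ≈ -1.2888e-8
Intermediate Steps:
f(Z) = 81*Z (f(Z) = 9*(Z + Z*8) = 9*(Z + 8*Z) = 9*(9*Z) = 81*Z)
A(r) = -3 (A(r) = 3*(-1) = -3)
M(q) = -3 + q² - 199*q (M(q) = (q² - 199*q) - 3 = -3 + q² - 199*q)
1/((M(73) + f(131))*(-55028)) = 1/(((-3 + 73² - 199*73) + 81*131)*(-55028)) = -1/55028/((-3 + 5329 - 14527) + 10611) = -1/55028/(-9201 + 10611) = -1/55028/1410 = (1/1410)*(-1/55028) = -1/77589480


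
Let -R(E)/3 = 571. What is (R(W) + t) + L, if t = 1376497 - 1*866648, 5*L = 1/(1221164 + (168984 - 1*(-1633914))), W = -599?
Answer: 7683173842161/15120310 ≈ 5.0814e+5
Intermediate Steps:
L = 1/15120310 (L = 1/(5*(1221164 + (168984 - 1*(-1633914)))) = 1/(5*(1221164 + (168984 + 1633914))) = 1/(5*(1221164 + 1802898)) = (⅕)/3024062 = (⅕)*(1/3024062) = 1/15120310 ≈ 6.6136e-8)
t = 509849 (t = 1376497 - 866648 = 509849)
R(E) = -1713 (R(E) = -3*571 = -1713)
(R(W) + t) + L = (-1713 + 509849) + 1/15120310 = 508136 + 1/15120310 = 7683173842161/15120310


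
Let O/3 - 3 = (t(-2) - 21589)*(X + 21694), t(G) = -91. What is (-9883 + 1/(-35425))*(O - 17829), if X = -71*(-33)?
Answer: 21893963673822672/1417 ≈ 1.5451e+13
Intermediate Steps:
X = 2343
O = -1563366471 (O = 9 + 3*((-91 - 21589)*(2343 + 21694)) = 9 + 3*(-21680*24037) = 9 + 3*(-521122160) = 9 - 1563366480 = -1563366471)
(-9883 + 1/(-35425))*(O - 17829) = (-9883 + 1/(-35425))*(-1563366471 - 17829) = (-9883 - 1/35425)*(-1563384300) = -350105276/35425*(-1563384300) = 21893963673822672/1417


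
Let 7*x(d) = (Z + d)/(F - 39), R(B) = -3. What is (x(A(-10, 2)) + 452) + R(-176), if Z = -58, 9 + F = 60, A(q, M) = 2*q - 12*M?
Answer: 6269/14 ≈ 447.79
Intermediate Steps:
A(q, M) = -12*M + 2*q
F = 51 (F = -9 + 60 = 51)
x(d) = -29/42 + d/84 (x(d) = ((-58 + d)/(51 - 39))/7 = ((-58 + d)/12)/7 = ((-58 + d)*(1/12))/7 = (-29/6 + d/12)/7 = -29/42 + d/84)
(x(A(-10, 2)) + 452) + R(-176) = ((-29/42 + (-12*2 + 2*(-10))/84) + 452) - 3 = ((-29/42 + (-24 - 20)/84) + 452) - 3 = ((-29/42 + (1/84)*(-44)) + 452) - 3 = ((-29/42 - 11/21) + 452) - 3 = (-17/14 + 452) - 3 = 6311/14 - 3 = 6269/14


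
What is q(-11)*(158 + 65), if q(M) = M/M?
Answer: 223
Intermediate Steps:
q(M) = 1
q(-11)*(158 + 65) = 1*(158 + 65) = 1*223 = 223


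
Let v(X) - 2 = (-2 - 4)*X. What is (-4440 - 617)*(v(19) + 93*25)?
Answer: -11191141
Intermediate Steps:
v(X) = 2 - 6*X (v(X) = 2 + (-2 - 4)*X = 2 - 6*X)
(-4440 - 617)*(v(19) + 93*25) = (-4440 - 617)*((2 - 6*19) + 93*25) = -5057*((2 - 114) + 2325) = -5057*(-112 + 2325) = -5057*2213 = -11191141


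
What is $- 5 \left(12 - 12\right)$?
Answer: $0$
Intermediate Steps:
$- 5 \left(12 - 12\right) = \left(-5\right) 0 = 0$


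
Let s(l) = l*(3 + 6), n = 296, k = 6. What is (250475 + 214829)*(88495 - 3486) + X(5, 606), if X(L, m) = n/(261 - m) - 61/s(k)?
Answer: 245636722228217/6210 ≈ 3.9555e+10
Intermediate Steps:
s(l) = 9*l (s(l) = l*9 = 9*l)
X(L, m) = -61/54 + 296/(261 - m) (X(L, m) = 296/(261 - m) - 61/(9*6) = 296/(261 - m) - 61/54 = -61/54 + 296/(261 - m))
(250475 + 214829)*(88495 - 3486) + X(5, 606) = (250475 + 214829)*(88495 - 3486) + (-63 - 61*606)/(54*(-261 + 606)) = 465304*85009 + (1/54)*(-63 - 36966)/345 = 39555027736 + (1/54)*(1/345)*(-37029) = 39555027736 - 12343/6210 = 245636722228217/6210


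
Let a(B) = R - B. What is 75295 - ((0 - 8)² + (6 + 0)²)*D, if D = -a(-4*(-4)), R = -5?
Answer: 73195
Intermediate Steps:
a(B) = -5 - B
D = 21 (D = -(-5 - (-4)*(-4)) = -(-5 - 1*16) = -(-5 - 16) = -1*(-21) = 21)
75295 - ((0 - 8)² + (6 + 0)²)*D = 75295 - ((0 - 8)² + (6 + 0)²)*21 = 75295 - ((-8)² + 6²)*21 = 75295 - (64 + 36)*21 = 75295 - 100*21 = 75295 - 1*2100 = 75295 - 2100 = 73195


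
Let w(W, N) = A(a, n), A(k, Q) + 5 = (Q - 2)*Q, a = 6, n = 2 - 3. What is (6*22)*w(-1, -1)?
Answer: -264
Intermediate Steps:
n = -1
A(k, Q) = -5 + Q*(-2 + Q) (A(k, Q) = -5 + (Q - 2)*Q = -5 + (-2 + Q)*Q = -5 + Q*(-2 + Q))
w(W, N) = -2 (w(W, N) = -5 + (-1)² - 2*(-1) = -5 + 1 + 2 = -2)
(6*22)*w(-1, -1) = (6*22)*(-2) = 132*(-2) = -264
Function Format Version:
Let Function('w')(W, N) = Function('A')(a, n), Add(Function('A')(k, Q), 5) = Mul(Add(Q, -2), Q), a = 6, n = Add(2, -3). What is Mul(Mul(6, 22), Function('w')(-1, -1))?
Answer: -264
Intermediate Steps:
n = -1
Function('A')(k, Q) = Add(-5, Mul(Q, Add(-2, Q))) (Function('A')(k, Q) = Add(-5, Mul(Add(Q, -2), Q)) = Add(-5, Mul(Add(-2, Q), Q)) = Add(-5, Mul(Q, Add(-2, Q))))
Function('w')(W, N) = -2 (Function('w')(W, N) = Add(-5, Pow(-1, 2), Mul(-2, -1)) = Add(-5, 1, 2) = -2)
Mul(Mul(6, 22), Function('w')(-1, -1)) = Mul(Mul(6, 22), -2) = Mul(132, -2) = -264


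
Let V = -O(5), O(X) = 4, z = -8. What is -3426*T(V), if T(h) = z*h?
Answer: -109632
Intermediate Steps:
V = -4 (V = -1*4 = -4)
T(h) = -8*h
-3426*T(V) = -(-27408)*(-4) = -3426*32 = -109632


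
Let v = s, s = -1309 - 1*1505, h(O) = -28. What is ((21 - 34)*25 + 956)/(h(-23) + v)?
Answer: -631/2842 ≈ -0.22203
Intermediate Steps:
s = -2814 (s = -1309 - 1505 = -2814)
v = -2814
((21 - 34)*25 + 956)/(h(-23) + v) = ((21 - 34)*25 + 956)/(-28 - 2814) = (-13*25 + 956)/(-2842) = (-325 + 956)*(-1/2842) = 631*(-1/2842) = -631/2842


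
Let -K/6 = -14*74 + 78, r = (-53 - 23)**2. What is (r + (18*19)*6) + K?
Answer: 13576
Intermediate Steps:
r = 5776 (r = (-76)**2 = 5776)
K = 5748 (K = -6*(-14*74 + 78) = -6*(-1036 + 78) = -6*(-958) = 5748)
(r + (18*19)*6) + K = (5776 + (18*19)*6) + 5748 = (5776 + 342*6) + 5748 = (5776 + 2052) + 5748 = 7828 + 5748 = 13576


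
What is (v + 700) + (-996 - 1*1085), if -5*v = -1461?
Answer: -5444/5 ≈ -1088.8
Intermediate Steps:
v = 1461/5 (v = -⅕*(-1461) = 1461/5 ≈ 292.20)
(v + 700) + (-996 - 1*1085) = (1461/5 + 700) + (-996 - 1*1085) = 4961/5 + (-996 - 1085) = 4961/5 - 2081 = -5444/5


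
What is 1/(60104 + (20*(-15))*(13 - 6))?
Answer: 1/58004 ≈ 1.7240e-5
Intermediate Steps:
1/(60104 + (20*(-15))*(13 - 6)) = 1/(60104 - 300*7) = 1/(60104 - 2100) = 1/58004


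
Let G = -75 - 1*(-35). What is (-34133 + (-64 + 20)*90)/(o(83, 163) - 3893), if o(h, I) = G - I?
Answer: 38093/4096 ≈ 9.3000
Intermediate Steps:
G = -40 (G = -75 + 35 = -40)
o(h, I) = -40 - I
(-34133 + (-64 + 20)*90)/(o(83, 163) - 3893) = (-34133 + (-64 + 20)*90)/((-40 - 1*163) - 3893) = (-34133 - 44*90)/((-40 - 163) - 3893) = (-34133 - 3960)/(-203 - 3893) = -38093/(-4096) = -38093*(-1/4096) = 38093/4096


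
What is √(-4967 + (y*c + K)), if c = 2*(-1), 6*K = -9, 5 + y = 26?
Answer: I*√20042/2 ≈ 70.785*I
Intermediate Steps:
y = 21 (y = -5 + 26 = 21)
K = -3/2 (K = (⅙)*(-9) = -3/2 ≈ -1.5000)
c = -2
√(-4967 + (y*c + K)) = √(-4967 + (21*(-2) - 3/2)) = √(-4967 + (-42 - 3/2)) = √(-4967 - 87/2) = √(-10021/2) = I*√20042/2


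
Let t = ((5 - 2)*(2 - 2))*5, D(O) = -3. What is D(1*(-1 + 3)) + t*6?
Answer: -3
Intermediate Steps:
t = 0 (t = (3*0)*5 = 0*5 = 0)
D(1*(-1 + 3)) + t*6 = -3 + 0*6 = -3 + 0 = -3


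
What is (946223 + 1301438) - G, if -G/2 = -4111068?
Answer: -5974475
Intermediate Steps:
G = 8222136 (G = -2*(-4111068) = 8222136)
(946223 + 1301438) - G = (946223 + 1301438) - 1*8222136 = 2247661 - 8222136 = -5974475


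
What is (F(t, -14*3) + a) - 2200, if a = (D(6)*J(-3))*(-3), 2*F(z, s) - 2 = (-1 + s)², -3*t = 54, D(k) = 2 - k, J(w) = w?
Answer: -2621/2 ≈ -1310.5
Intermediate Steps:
t = -18 (t = -⅓*54 = -18)
F(z, s) = 1 + (-1 + s)²/2
a = -36 (a = ((2 - 1*6)*(-3))*(-3) = ((2 - 6)*(-3))*(-3) = -4*(-3)*(-3) = 12*(-3) = -36)
(F(t, -14*3) + a) - 2200 = ((1 + (-1 - 14*3)²/2) - 36) - 2200 = ((1 + (-1 - 42)²/2) - 36) - 2200 = ((1 + (½)*(-43)²) - 36) - 2200 = ((1 + (½)*1849) - 36) - 2200 = ((1 + 1849/2) - 36) - 2200 = (1851/2 - 36) - 2200 = 1779/2 - 2200 = -2621/2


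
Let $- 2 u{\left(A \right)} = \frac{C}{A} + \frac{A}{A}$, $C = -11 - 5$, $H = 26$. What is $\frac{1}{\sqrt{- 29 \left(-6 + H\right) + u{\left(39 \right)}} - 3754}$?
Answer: $- \frac{292812}{1099261511} - \frac{i \sqrt{3530514}}{1099261511} \approx -0.00026637 - 1.7093 \cdot 10^{-6} i$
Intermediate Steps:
$C = -16$
$u{\left(A \right)} = - \frac{1}{2} + \frac{8}{A}$ ($u{\left(A \right)} = - \frac{- \frac{16}{A} + \frac{A}{A}}{2} = - \frac{- \frac{16}{A} + 1}{2} = - \frac{1 - \frac{16}{A}}{2} = - \frac{1}{2} + \frac{8}{A}$)
$\frac{1}{\sqrt{- 29 \left(-6 + H\right) + u{\left(39 \right)}} - 3754} = \frac{1}{\sqrt{- 29 \left(-6 + 26\right) + \frac{16 - 39}{2 \cdot 39}} - 3754} = \frac{1}{\sqrt{\left(-29\right) 20 + \frac{1}{2} \cdot \frac{1}{39} \left(16 - 39\right)} - 3754} = \frac{1}{\sqrt{-580 + \frac{1}{2} \cdot \frac{1}{39} \left(-23\right)} - 3754} = \frac{1}{\sqrt{-580 - \frac{23}{78}} - 3754} = \frac{1}{\sqrt{- \frac{45263}{78}} - 3754} = \frac{1}{\frac{i \sqrt{3530514}}{78} - 3754} = \frac{1}{-3754 + \frac{i \sqrt{3530514}}{78}}$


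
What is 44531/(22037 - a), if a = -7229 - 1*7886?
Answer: 44531/37152 ≈ 1.1986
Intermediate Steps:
a = -15115 (a = -7229 - 7886 = -15115)
44531/(22037 - a) = 44531/(22037 - 1*(-15115)) = 44531/(22037 + 15115) = 44531/37152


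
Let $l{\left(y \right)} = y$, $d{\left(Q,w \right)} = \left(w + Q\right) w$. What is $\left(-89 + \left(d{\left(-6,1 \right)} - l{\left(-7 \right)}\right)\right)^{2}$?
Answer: $7569$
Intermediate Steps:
$d{\left(Q,w \right)} = w \left(Q + w\right)$ ($d{\left(Q,w \right)} = \left(Q + w\right) w = w \left(Q + w\right)$)
$\left(-89 + \left(d{\left(-6,1 \right)} - l{\left(-7 \right)}\right)\right)^{2} = \left(-89 + \left(1 \left(-6 + 1\right) - -7\right)\right)^{2} = \left(-89 + \left(1 \left(-5\right) + 7\right)\right)^{2} = \left(-89 + \left(-5 + 7\right)\right)^{2} = \left(-89 + 2\right)^{2} = \left(-87\right)^{2} = 7569$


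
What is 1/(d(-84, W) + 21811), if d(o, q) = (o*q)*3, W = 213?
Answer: -1/31865 ≈ -3.1382e-5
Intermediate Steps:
d(o, q) = 3*o*q
1/(d(-84, W) + 21811) = 1/(3*(-84)*213 + 21811) = 1/(-53676 + 21811) = 1/(-31865) = -1/31865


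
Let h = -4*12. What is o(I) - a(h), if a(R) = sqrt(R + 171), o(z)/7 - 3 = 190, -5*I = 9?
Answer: 1351 - sqrt(123) ≈ 1339.9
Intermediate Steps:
I = -9/5 (I = -1/5*9 = -9/5 ≈ -1.8000)
o(z) = 1351 (o(z) = 21 + 7*190 = 21 + 1330 = 1351)
h = -48
a(R) = sqrt(171 + R)
o(I) - a(h) = 1351 - sqrt(171 - 48) = 1351 - sqrt(123)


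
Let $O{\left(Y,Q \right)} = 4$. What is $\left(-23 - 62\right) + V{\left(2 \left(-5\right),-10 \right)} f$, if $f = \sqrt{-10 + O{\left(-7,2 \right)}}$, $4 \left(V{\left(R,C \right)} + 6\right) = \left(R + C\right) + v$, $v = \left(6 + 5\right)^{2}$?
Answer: $-85 + \frac{77 i \sqrt{6}}{4} \approx -85.0 + 47.153 i$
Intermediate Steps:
$v = 121$ ($v = 11^{2} = 121$)
$V{\left(R,C \right)} = \frac{97}{4} + \frac{C}{4} + \frac{R}{4}$ ($V{\left(R,C \right)} = -6 + \frac{\left(R + C\right) + 121}{4} = -6 + \frac{\left(C + R\right) + 121}{4} = -6 + \frac{121 + C + R}{4} = -6 + \left(\frac{121}{4} + \frac{C}{4} + \frac{R}{4}\right) = \frac{97}{4} + \frac{C}{4} + \frac{R}{4}$)
$f = i \sqrt{6}$ ($f = \sqrt{-10 + 4} = \sqrt{-6} = i \sqrt{6} \approx 2.4495 i$)
$\left(-23 - 62\right) + V{\left(2 \left(-5\right),-10 \right)} f = \left(-23 - 62\right) + \left(\frac{97}{4} + \frac{1}{4} \left(-10\right) + \frac{2 \left(-5\right)}{4}\right) i \sqrt{6} = \left(-23 - 62\right) + \left(\frac{97}{4} - \frac{5}{2} + \frac{1}{4} \left(-10\right)\right) i \sqrt{6} = -85 + \left(\frac{97}{4} - \frac{5}{2} - \frac{5}{2}\right) i \sqrt{6} = -85 + \frac{77 i \sqrt{6}}{4}$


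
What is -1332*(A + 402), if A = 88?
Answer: -652680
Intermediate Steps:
-1332*(A + 402) = -1332*(88 + 402) = -1332*490 = -652680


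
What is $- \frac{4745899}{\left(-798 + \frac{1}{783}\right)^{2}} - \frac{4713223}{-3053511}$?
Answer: $- \frac{7044555170007954374}{1192140399113118279} \approx -5.9092$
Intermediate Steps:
$- \frac{4745899}{\left(-798 + \frac{1}{783}\right)^{2}} - \frac{4713223}{-3053511} = - \frac{4745899}{\left(-798 + \frac{1}{783}\right)^{2}} - - \frac{4713223}{3053511} = - \frac{4745899}{\left(- \frac{624833}{783}\right)^{2}} + \frac{4713223}{3053511} = - \frac{4745899}{\frac{390416277889}{613089}} + \frac{4713223}{3053511} = \left(-4745899\right) \frac{613089}{390416277889} + \frac{4713223}{3053511} = - \frac{2909658472011}{390416277889} + \frac{4713223}{3053511} = - \frac{7044555170007954374}{1192140399113118279}$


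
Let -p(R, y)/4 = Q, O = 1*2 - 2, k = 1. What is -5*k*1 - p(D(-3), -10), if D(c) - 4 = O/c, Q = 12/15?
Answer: -9/5 ≈ -1.8000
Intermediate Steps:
Q = 4/5 (Q = 12*(1/15) = 4/5 ≈ 0.80000)
O = 0 (O = 2 - 2 = 0)
D(c) = 4 (D(c) = 4 + 0/c = 4 + 0 = 4)
p(R, y) = -16/5 (p(R, y) = -4*4/5 = -16/5)
-5*k*1 - p(D(-3), -10) = -5*1*1 - 1*(-16/5) = -5*1 + 16/5 = -5 + 16/5 = -9/5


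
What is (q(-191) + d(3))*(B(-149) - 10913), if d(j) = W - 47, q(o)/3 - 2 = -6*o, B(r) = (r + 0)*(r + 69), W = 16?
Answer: 3436891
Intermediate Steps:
B(r) = r*(69 + r)
q(o) = 6 - 18*o (q(o) = 6 + 3*(-6*o) = 6 - 18*o)
d(j) = -31 (d(j) = 16 - 47 = -31)
(q(-191) + d(3))*(B(-149) - 10913) = ((6 - 18*(-191)) - 31)*(-149*(69 - 149) - 10913) = ((6 + 3438) - 31)*(-149*(-80) - 10913) = (3444 - 31)*(11920 - 10913) = 3413*1007 = 3436891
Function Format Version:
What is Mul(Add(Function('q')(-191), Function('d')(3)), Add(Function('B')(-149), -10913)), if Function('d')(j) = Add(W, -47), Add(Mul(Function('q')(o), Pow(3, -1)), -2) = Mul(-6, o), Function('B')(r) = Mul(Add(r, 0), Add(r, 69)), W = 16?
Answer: 3436891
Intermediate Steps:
Function('B')(r) = Mul(r, Add(69, r))
Function('q')(o) = Add(6, Mul(-18, o)) (Function('q')(o) = Add(6, Mul(3, Mul(-6, o))) = Add(6, Mul(-18, o)))
Function('d')(j) = -31 (Function('d')(j) = Add(16, -47) = -31)
Mul(Add(Function('q')(-191), Function('d')(3)), Add(Function('B')(-149), -10913)) = Mul(Add(Add(6, Mul(-18, -191)), -31), Add(Mul(-149, Add(69, -149)), -10913)) = Mul(Add(Add(6, 3438), -31), Add(Mul(-149, -80), -10913)) = Mul(Add(3444, -31), Add(11920, -10913)) = Mul(3413, 1007) = 3436891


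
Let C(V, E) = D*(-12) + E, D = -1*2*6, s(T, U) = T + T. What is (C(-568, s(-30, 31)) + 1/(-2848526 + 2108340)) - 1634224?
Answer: -1209567550041/740186 ≈ -1.6341e+6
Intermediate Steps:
s(T, U) = 2*T
D = -12 (D = -2*6 = -12)
C(V, E) = 144 + E (C(V, E) = -12*(-12) + E = 144 + E)
(C(-568, s(-30, 31)) + 1/(-2848526 + 2108340)) - 1634224 = ((144 + 2*(-30)) + 1/(-2848526 + 2108340)) - 1634224 = ((144 - 60) + 1/(-740186)) - 1634224 = (84 - 1/740186) - 1634224 = 62175623/740186 - 1634224 = -1209567550041/740186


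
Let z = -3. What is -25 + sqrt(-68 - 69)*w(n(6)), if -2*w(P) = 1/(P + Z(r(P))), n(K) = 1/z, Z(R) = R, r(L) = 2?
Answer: -25 - 3*I*sqrt(137)/10 ≈ -25.0 - 3.5114*I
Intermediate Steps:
n(K) = -1/3 (n(K) = 1/(-3) = -1/3)
w(P) = -1/(2*(2 + P)) (w(P) = -1/(2*(P + 2)) = -1/(2*(2 + P)))
-25 + sqrt(-68 - 69)*w(n(6)) = -25 + sqrt(-68 - 69)*(-1/(4 + 2*(-1/3))) = -25 + sqrt(-137)*(-1/(4 - 2/3)) = -25 + (I*sqrt(137))*(-1/10/3) = -25 + (I*sqrt(137))*(-1*3/10) = -25 + (I*sqrt(137))*(-3/10) = -25 - 3*I*sqrt(137)/10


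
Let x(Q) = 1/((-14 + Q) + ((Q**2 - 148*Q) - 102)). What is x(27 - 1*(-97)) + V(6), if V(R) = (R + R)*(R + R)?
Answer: 427391/2968 ≈ 144.00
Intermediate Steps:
V(R) = 4*R**2 (V(R) = (2*R)*(2*R) = 4*R**2)
x(Q) = 1/(-116 + Q**2 - 147*Q) (x(Q) = 1/((-14 + Q) + (-102 + Q**2 - 148*Q)) = 1/(-116 + Q**2 - 147*Q))
x(27 - 1*(-97)) + V(6) = 1/(-116 + (27 - 1*(-97))**2 - 147*(27 - 1*(-97))) + 4*6**2 = 1/(-116 + (27 + 97)**2 - 147*(27 + 97)) + 4*36 = 1/(-116 + 124**2 - 147*124) + 144 = 1/(-116 + 15376 - 18228) + 144 = 1/(-2968) + 144 = -1/2968 + 144 = 427391/2968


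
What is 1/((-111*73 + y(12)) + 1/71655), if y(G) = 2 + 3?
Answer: -71655/580262189 ≈ -0.00012349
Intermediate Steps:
y(G) = 5
1/((-111*73 + y(12)) + 1/71655) = 1/((-111*73 + 5) + 1/71655) = 1/((-8103 + 5) + 1/71655) = 1/(-8098 + 1/71655) = 1/(-580262189/71655) = -71655/580262189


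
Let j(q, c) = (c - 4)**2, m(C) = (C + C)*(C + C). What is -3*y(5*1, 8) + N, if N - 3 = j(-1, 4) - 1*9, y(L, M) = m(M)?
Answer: -774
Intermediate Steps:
m(C) = 4*C**2 (m(C) = (2*C)*(2*C) = 4*C**2)
j(q, c) = (-4 + c)**2
y(L, M) = 4*M**2
N = -6 (N = 3 + ((-4 + 4)**2 - 1*9) = 3 + (0**2 - 9) = 3 + (0 - 9) = 3 - 9 = -6)
-3*y(5*1, 8) + N = -12*8**2 - 6 = -12*64 - 6 = -3*256 - 6 = -768 - 6 = -774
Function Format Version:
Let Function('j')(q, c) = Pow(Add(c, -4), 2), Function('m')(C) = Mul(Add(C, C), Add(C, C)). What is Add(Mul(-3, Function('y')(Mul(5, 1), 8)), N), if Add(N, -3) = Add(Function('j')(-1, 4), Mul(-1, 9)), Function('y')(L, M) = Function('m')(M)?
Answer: -774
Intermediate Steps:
Function('m')(C) = Mul(4, Pow(C, 2)) (Function('m')(C) = Mul(Mul(2, C), Mul(2, C)) = Mul(4, Pow(C, 2)))
Function('j')(q, c) = Pow(Add(-4, c), 2)
Function('y')(L, M) = Mul(4, Pow(M, 2))
N = -6 (N = Add(3, Add(Pow(Add(-4, 4), 2), Mul(-1, 9))) = Add(3, Add(Pow(0, 2), -9)) = Add(3, Add(0, -9)) = Add(3, -9) = -6)
Add(Mul(-3, Function('y')(Mul(5, 1), 8)), N) = Add(Mul(-3, Mul(4, Pow(8, 2))), -6) = Add(Mul(-3, Mul(4, 64)), -6) = Add(Mul(-3, 256), -6) = Add(-768, -6) = -774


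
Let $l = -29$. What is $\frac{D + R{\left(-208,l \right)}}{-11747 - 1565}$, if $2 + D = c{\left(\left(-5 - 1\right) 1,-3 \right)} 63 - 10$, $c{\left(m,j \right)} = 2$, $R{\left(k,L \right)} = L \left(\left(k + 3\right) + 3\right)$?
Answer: $- \frac{1493}{3328} \approx -0.44862$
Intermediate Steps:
$R{\left(k,L \right)} = L \left(6 + k\right)$ ($R{\left(k,L \right)} = L \left(\left(3 + k\right) + 3\right) = L \left(6 + k\right)$)
$D = 114$ ($D = -2 + \left(2 \cdot 63 - 10\right) = -2 + \left(126 - 10\right) = -2 + 116 = 114$)
$\frac{D + R{\left(-208,l \right)}}{-11747 - 1565} = \frac{114 - 29 \left(6 - 208\right)}{-11747 - 1565} = \frac{114 - -5858}{-13312} = \left(114 + 5858\right) \left(- \frac{1}{13312}\right) = 5972 \left(- \frac{1}{13312}\right) = - \frac{1493}{3328}$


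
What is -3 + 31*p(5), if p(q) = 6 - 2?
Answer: 121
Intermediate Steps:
p(q) = 4
-3 + 31*p(5) = -3 + 31*4 = -3 + 124 = 121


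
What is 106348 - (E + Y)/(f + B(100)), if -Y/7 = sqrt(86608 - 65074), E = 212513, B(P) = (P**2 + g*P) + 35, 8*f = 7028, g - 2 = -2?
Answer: 2320832770/21827 + 14*sqrt(21534)/21827 ≈ 1.0633e+5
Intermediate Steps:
g = 0 (g = 2 - 2 = 0)
f = 1757/2 (f = (1/8)*7028 = 1757/2 ≈ 878.50)
B(P) = 35 + P**2 (B(P) = (P**2 + 0*P) + 35 = (P**2 + 0) + 35 = P**2 + 35 = 35 + P**2)
Y = -7*sqrt(21534) (Y = -7*sqrt(86608 - 65074) = -7*sqrt(21534) ≈ -1027.2)
106348 - (E + Y)/(f + B(100)) = 106348 - (212513 - 7*sqrt(21534))/(1757/2 + (35 + 100**2)) = 106348 - (212513 - 7*sqrt(21534))/(1757/2 + (35 + 10000)) = 106348 - (212513 - 7*sqrt(21534))/(1757/2 + 10035) = 106348 - (212513 - 7*sqrt(21534))/21827/2 = 106348 - (212513 - 7*sqrt(21534))*2/21827 = 106348 - (425026/21827 - 14*sqrt(21534)/21827) = 106348 + (-425026/21827 + 14*sqrt(21534)/21827) = 2320832770/21827 + 14*sqrt(21534)/21827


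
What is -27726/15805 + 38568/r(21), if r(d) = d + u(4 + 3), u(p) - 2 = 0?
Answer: 608929542/363515 ≈ 1675.1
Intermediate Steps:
u(p) = 2 (u(p) = 2 + 0 = 2)
r(d) = 2 + d (r(d) = d + 2 = 2 + d)
-27726/15805 + 38568/r(21) = -27726/15805 + 38568/(2 + 21) = -27726*1/15805 + 38568/23 = -27726/15805 + 38568*(1/23) = -27726/15805 + 38568/23 = 608929542/363515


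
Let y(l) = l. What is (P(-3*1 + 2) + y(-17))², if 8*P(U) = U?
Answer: 18769/64 ≈ 293.27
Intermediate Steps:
P(U) = U/8
(P(-3*1 + 2) + y(-17))² = ((-3*1 + 2)/8 - 17)² = ((-3 + 2)/8 - 17)² = ((⅛)*(-1) - 17)² = (-⅛ - 17)² = (-137/8)² = 18769/64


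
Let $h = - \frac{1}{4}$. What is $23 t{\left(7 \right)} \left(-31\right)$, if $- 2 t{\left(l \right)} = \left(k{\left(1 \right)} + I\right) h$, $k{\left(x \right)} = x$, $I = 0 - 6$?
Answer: $\frac{3565}{8} \approx 445.63$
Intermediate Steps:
$I = -6$ ($I = 0 - 6 = -6$)
$h = - \frac{1}{4}$ ($h = \left(-1\right) \frac{1}{4} = - \frac{1}{4} \approx -0.25$)
$t{\left(l \right)} = - \frac{5}{8}$ ($t{\left(l \right)} = - \frac{\left(1 - 6\right) \left(- \frac{1}{4}\right)}{2} = - \frac{\left(-5\right) \left(- \frac{1}{4}\right)}{2} = \left(- \frac{1}{2}\right) \frac{5}{4} = - \frac{5}{8}$)
$23 t{\left(7 \right)} \left(-31\right) = 23 \left(- \frac{5}{8}\right) \left(-31\right) = \left(- \frac{115}{8}\right) \left(-31\right) = \frac{3565}{8}$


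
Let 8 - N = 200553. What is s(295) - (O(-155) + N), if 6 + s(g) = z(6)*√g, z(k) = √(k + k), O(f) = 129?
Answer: 200410 + 2*√885 ≈ 2.0047e+5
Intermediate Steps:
N = -200545 (N = 8 - 1*200553 = 8 - 200553 = -200545)
z(k) = √2*√k (z(k) = √(2*k) = √2*√k)
s(g) = -6 + 2*√3*√g (s(g) = -6 + (√2*√6)*√g = -6 + (2*√3)*√g = -6 + 2*√3*√g)
s(295) - (O(-155) + N) = (-6 + 2*√3*√295) - (129 - 200545) = (-6 + 2*√885) - 1*(-200416) = (-6 + 2*√885) + 200416 = 200410 + 2*√885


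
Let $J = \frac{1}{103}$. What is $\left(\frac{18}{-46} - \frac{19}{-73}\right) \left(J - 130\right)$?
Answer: $\frac{2945580}{172937} \approx 17.033$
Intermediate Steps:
$J = \frac{1}{103} \approx 0.0097087$
$\left(\frac{18}{-46} - \frac{19}{-73}\right) \left(J - 130\right) = \left(\frac{18}{-46} - \frac{19}{-73}\right) \left(\frac{1}{103} - 130\right) = \left(18 \left(- \frac{1}{46}\right) - - \frac{19}{73}\right) \left(- \frac{13389}{103}\right) = \left(- \frac{9}{23} + \frac{19}{73}\right) \left(- \frac{13389}{103}\right) = \left(- \frac{220}{1679}\right) \left(- \frac{13389}{103}\right) = \frac{2945580}{172937}$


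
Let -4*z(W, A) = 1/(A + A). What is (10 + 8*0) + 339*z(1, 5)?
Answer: 61/40 ≈ 1.5250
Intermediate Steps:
z(W, A) = -1/(8*A) (z(W, A) = -1/(4*(A + A)) = -1/(2*A)/4 = -1/(8*A))
(10 + 8*0) + 339*z(1, 5) = (10 + 8*0) + 339*(-⅛/5) = (10 + 0) + 339*(-⅛*⅕) = 10 + 339*(-1/40) = 10 - 339/40 = 61/40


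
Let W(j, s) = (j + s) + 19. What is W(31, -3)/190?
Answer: 47/190 ≈ 0.24737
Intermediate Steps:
W(j, s) = 19 + j + s
W(31, -3)/190 = (19 + 31 - 3)/190 = 47*(1/190) = 47/190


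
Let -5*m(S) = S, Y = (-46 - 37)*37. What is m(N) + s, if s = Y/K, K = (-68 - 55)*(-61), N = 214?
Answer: -1620997/37515 ≈ -43.209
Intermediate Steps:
Y = -3071 (Y = -83*37 = -3071)
K = 7503 (K = -123*(-61) = 7503)
m(S) = -S/5
s = -3071/7503 ≈ -0.40930
m(N) + s = -⅕*214 - 3071/7503 = -214/5 - 3071/7503 = -1620997/37515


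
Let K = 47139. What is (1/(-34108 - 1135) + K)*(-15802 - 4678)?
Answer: -34023829012480/35243 ≈ -9.6541e+8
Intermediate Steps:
(1/(-34108 - 1135) + K)*(-15802 - 4678) = (1/(-34108 - 1135) + 47139)*(-15802 - 4678) = (1/(-35243) + 47139)*(-20480) = (-1/35243 + 47139)*(-20480) = (1661319776/35243)*(-20480) = -34023829012480/35243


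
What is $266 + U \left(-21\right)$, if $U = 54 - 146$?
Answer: $2198$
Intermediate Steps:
$U = -92$
$266 + U \left(-21\right) = 266 - -1932 = 266 + 1932 = 2198$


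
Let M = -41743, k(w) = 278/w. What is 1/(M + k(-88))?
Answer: -44/1836831 ≈ -2.3954e-5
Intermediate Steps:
1/(M + k(-88)) = 1/(-41743 + 278/(-88)) = 1/(-41743 + 278*(-1/88)) = 1/(-41743 - 139/44) = 1/(-1836831/44) = -44/1836831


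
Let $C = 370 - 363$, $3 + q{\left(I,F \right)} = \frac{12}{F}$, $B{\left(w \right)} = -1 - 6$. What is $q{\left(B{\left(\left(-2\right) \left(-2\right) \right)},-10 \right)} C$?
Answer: $- \frac{147}{5} \approx -29.4$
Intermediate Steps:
$B{\left(w \right)} = -7$ ($B{\left(w \right)} = -1 - 6 = -7$)
$q{\left(I,F \right)} = -3 + \frac{12}{F}$
$C = 7$ ($C = 370 - 363 = 7$)
$q{\left(B{\left(\left(-2\right) \left(-2\right) \right)},-10 \right)} C = \left(-3 + \frac{12}{-10}\right) 7 = \left(-3 + 12 \left(- \frac{1}{10}\right)\right) 7 = \left(-3 - \frac{6}{5}\right) 7 = \left(- \frac{21}{5}\right) 7 = - \frac{147}{5}$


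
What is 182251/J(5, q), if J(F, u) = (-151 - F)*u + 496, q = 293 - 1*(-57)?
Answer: -182251/54104 ≈ -3.3685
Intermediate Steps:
q = 350 (q = 293 + 57 = 350)
J(F, u) = 496 + u*(-151 - F) (J(F, u) = u*(-151 - F) + 496 = 496 + u*(-151 - F))
182251/J(5, q) = 182251/(496 - 151*350 - 1*5*350) = 182251/(496 - 52850 - 1750) = 182251/(-54104) = 182251*(-1/54104) = -182251/54104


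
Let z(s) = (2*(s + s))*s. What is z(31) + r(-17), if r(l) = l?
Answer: 3827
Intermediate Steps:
z(s) = 4*s**2 (z(s) = (2*(2*s))*s = (4*s)*s = 4*s**2)
z(31) + r(-17) = 4*31**2 - 17 = 4*961 - 17 = 3844 - 17 = 3827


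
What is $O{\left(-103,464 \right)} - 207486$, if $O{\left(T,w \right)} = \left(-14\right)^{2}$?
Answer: $-207290$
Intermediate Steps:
$O{\left(T,w \right)} = 196$
$O{\left(-103,464 \right)} - 207486 = 196 - 207486 = -207290$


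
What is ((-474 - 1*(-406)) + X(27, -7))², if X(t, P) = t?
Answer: 1681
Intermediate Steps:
((-474 - 1*(-406)) + X(27, -7))² = ((-474 - 1*(-406)) + 27)² = ((-474 + 406) + 27)² = (-68 + 27)² = (-41)² = 1681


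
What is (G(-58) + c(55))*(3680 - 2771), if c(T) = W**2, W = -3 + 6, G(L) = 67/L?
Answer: 413595/58 ≈ 7130.9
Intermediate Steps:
W = 3
c(T) = 9 (c(T) = 3**2 = 9)
(G(-58) + c(55))*(3680 - 2771) = (67/(-58) + 9)*(3680 - 2771) = (67*(-1/58) + 9)*909 = (-67/58 + 9)*909 = (455/58)*909 = 413595/58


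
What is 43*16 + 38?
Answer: 726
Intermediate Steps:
43*16 + 38 = 688 + 38 = 726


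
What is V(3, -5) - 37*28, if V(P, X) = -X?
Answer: -1031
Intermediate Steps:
V(3, -5) - 37*28 = -1*(-5) - 37*28 = 5 - 1036 = -1031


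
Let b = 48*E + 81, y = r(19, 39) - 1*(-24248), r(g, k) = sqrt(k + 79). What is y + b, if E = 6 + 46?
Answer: 26825 + sqrt(118) ≈ 26836.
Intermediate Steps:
r(g, k) = sqrt(79 + k)
E = 52
y = 24248 + sqrt(118) (y = sqrt(79 + 39) - 1*(-24248) = sqrt(118) + 24248 = 24248 + sqrt(118) ≈ 24259.)
b = 2577 (b = 48*52 + 81 = 2496 + 81 = 2577)
y + b = (24248 + sqrt(118)) + 2577 = 26825 + sqrt(118)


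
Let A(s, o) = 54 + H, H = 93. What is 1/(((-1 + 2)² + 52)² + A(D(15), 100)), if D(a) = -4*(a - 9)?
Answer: 1/2956 ≈ 0.00033830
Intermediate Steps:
D(a) = 36 - 4*a (D(a) = -4*(-9 + a) = 36 - 4*a)
A(s, o) = 147 (A(s, o) = 54 + 93 = 147)
1/(((-1 + 2)² + 52)² + A(D(15), 100)) = 1/(((-1 + 2)² + 52)² + 147) = 1/((1² + 52)² + 147) = 1/((1 + 52)² + 147) = 1/(53² + 147) = 1/(2809 + 147) = 1/2956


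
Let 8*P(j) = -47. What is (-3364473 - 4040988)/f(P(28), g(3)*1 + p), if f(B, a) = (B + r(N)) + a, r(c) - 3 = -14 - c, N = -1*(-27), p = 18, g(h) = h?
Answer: 323736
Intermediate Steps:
P(j) = -47/8 (P(j) = (1/8)*(-47) = -47/8)
N = 27
r(c) = -11 - c (r(c) = 3 + (-14 - c) = -11 - c)
f(B, a) = -38 + B + a (f(B, a) = (B + (-11 - 1*27)) + a = (B + (-11 - 27)) + a = (B - 38) + a = (-38 + B) + a = -38 + B + a)
(-3364473 - 4040988)/f(P(28), g(3)*1 + p) = (-3364473 - 4040988)/(-38 - 47/8 + (3*1 + 18)) = -7405461/(-38 - 47/8 + (3 + 18)) = -7405461/(-38 - 47/8 + 21) = -7405461/(-183/8) = -7405461*(-8/183) = 323736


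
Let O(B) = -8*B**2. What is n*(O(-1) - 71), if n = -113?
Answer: 8927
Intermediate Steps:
n*(O(-1) - 71) = -113*(-8*(-1)**2 - 71) = -113*(-8*1 - 71) = -113*(-8 - 71) = -113*(-79) = 8927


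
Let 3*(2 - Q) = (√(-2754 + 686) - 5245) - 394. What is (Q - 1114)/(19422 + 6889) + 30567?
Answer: 2412747314/78933 - 2*I*√517/78933 ≈ 30567.0 - 0.00057612*I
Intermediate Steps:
Q = 5645/3 - 2*I*√517/3 (Q = 2 - ((√(-2754 + 686) - 5245) - 394)/3 = 2 - ((√(-2068) - 5245) - 394)/3 = 2 - ((2*I*√517 - 5245) - 394)/3 = 2 - ((-5245 + 2*I*√517) - 394)/3 = 2 - (-5639 + 2*I*√517)/3 = 2 + (5639/3 - 2*I*√517/3) = 5645/3 - 2*I*√517/3 ≈ 1881.7 - 15.158*I)
(Q - 1114)/(19422 + 6889) + 30567 = ((5645/3 - 2*I*√517/3) - 1114)/(19422 + 6889) + 30567 = (2303/3 - 2*I*√517/3)/26311 + 30567 = (2303/3 - 2*I*√517/3)*(1/26311) + 30567 = (2303/78933 - 2*I*√517/78933) + 30567 = 2412747314/78933 - 2*I*√517/78933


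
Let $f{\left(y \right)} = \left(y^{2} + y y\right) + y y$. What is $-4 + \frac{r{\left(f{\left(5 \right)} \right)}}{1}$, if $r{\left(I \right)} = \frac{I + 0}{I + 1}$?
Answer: $- \frac{229}{76} \approx -3.0132$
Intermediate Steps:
$f{\left(y \right)} = 3 y^{2}$ ($f{\left(y \right)} = \left(y^{2} + y^{2}\right) + y^{2} = 2 y^{2} + y^{2} = 3 y^{2}$)
$r{\left(I \right)} = \frac{I}{1 + I}$
$-4 + \frac{r{\left(f{\left(5 \right)} \right)}}{1} = -4 + \frac{3 \cdot 5^{2} \frac{1}{1 + 3 \cdot 5^{2}}}{1} = -4 + 1 \frac{3 \cdot 25}{1 + 3 \cdot 25} = -4 + 1 \frac{75}{1 + 75} = -4 + 1 \cdot \frac{75}{76} = -4 + \frac{75}{76} = - \frac{229}{76}$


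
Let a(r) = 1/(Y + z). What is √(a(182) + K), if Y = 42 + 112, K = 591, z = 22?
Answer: √1144187/44 ≈ 24.311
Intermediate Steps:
Y = 154
a(r) = 1/176 (a(r) = 1/(154 + 22) = 1/176)
√(a(182) + K) = √(1/176 + 591) = √(104017/176) = √1144187/44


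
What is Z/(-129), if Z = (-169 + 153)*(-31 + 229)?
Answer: 1056/43 ≈ 24.558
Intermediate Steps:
Z = -3168 (Z = -16*198 = -3168)
Z/(-129) = -3168/(-129) = -3168*(-1/129) = 1056/43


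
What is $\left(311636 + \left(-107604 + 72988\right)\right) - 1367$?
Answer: $275653$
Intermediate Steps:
$\left(311636 + \left(-107604 + 72988\right)\right) - 1367 = \left(311636 - 34616\right) - 1367 = 277020 - 1367 = 275653$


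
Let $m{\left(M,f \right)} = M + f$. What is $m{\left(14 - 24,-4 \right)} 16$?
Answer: $-224$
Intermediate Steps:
$m{\left(14 - 24,-4 \right)} 16 = \left(\left(14 - 24\right) - 4\right) 16 = \left(-10 - 4\right) 16 = \left(-14\right) 16 = -224$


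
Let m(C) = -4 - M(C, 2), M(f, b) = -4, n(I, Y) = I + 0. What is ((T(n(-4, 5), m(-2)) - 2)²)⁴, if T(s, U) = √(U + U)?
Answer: 256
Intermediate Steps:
n(I, Y) = I
m(C) = 0 (m(C) = -4 - 1*(-4) = -4 + 4 = 0)
T(s, U) = √2*√U (T(s, U) = √(2*U) = √2*√U)
((T(n(-4, 5), m(-2)) - 2)²)⁴ = ((√2*√0 - 2)²)⁴ = ((√2*0 - 2)²)⁴ = ((0 - 2)²)⁴ = ((-2)²)⁴ = 4⁴ = 256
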